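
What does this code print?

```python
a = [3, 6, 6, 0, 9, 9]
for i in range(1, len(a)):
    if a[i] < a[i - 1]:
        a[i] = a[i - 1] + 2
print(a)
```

[3, 6, 6, 8, 9, 9]

i=1: 6>=3, unchanged → [3, 6, 6, 0, 9, 9]
i=2: 6>=6, unchanged → [3, 6, 6, 0, 9, 9]
i=3: 0<6, a[3] = 6+2 = 8 → [3, 6, 6, 8, 9, 9]
i=4: 9>=8, unchanged → [3, 6, 6, 8, 9, 9]
i=5: 9>=9, unchanged → [3, 6, 6, 8, 9, 9]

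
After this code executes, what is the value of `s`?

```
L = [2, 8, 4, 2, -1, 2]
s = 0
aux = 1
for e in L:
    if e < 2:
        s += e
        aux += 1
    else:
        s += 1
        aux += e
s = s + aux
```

e=2: not <2, s = 0+1 = 1; aux=3
e=8: not <2, s = 1+1 = 2; aux=11
e=4: not <2, s = 2+1 = 3; aux=15
e=2: not <2, s = 3+1 = 4; aux=17
e=-1: <2, s = 4+(-1) = 3; aux=18
e=2: not <2, s = 3+1 = 4; aux=20
s+aux = 4+20 = 24

24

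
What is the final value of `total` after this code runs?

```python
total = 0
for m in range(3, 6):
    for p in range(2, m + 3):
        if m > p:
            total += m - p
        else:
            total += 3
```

37

m=3,p=2: 3>2, total = 0+1 = 1
m=3,p=3: not 3>3, total = 1+3 = 4
m=3,p=4: not 3>4, total = 4+3 = 7
m=3,p=5: not 3>5, total = 7+3 = 10
m=4,p=2: 4>2, total = 10+2 = 12
m=4,p=3: 4>3, total = 12+1 = 13
m=4,p=4: not 4>4, total = 13+3 = 16
m=4,p=5: not 4>5, total = 16+3 = 19
m=4,p=6: not 4>6, total = 19+3 = 22
m=5,p=2: 5>2, total = 22+3 = 25
m=5,p=3: 5>3, total = 25+2 = 27
m=5,p=4: 5>4, total = 27+1 = 28
m=5,p=5: not 5>5, total = 28+3 = 31
m=5,p=6: not 5>6, total = 31+3 = 34
m=5,p=7: not 5>7, total = 34+3 = 37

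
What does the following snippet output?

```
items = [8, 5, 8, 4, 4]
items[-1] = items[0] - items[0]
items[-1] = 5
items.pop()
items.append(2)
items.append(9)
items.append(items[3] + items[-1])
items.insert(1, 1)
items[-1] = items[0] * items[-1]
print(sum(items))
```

items[-1] = items[0]-items[0] = 8-8 = 0 → [8, 5, 8, 4, 0]
items[-1] = 5 → [8, 5, 8, 4, 5]
pop() removes 5 → [8, 5, 8, 4]
append 2 → [8, 5, 8, 4, 2]
append 9 → [8, 5, 8, 4, 2, 9]
append items[3]+items[-1] = 4+9 = 13 → [8, 5, 8, 4, 2, 9, 13]
insert 1 at 1 → [8, 1, 5, 8, 4, 2, 9, 13]
items[-1] = items[0]*items[-1] = 8*13 = 104 → [8, 1, 5, 8, 4, 2, 9, 104]
sum = 141

141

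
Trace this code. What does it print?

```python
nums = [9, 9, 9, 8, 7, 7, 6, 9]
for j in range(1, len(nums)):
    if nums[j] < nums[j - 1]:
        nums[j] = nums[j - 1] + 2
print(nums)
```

[9, 9, 9, 11, 13, 15, 17, 19]

j=1: 9>=9, unchanged → [9, 9, 9, 8, 7, 7, 6, 9]
j=2: 9>=9, unchanged → [9, 9, 9, 8, 7, 7, 6, 9]
j=3: 8<9, nums[3] = 9+2 = 11 → [9, 9, 9, 11, 7, 7, 6, 9]
j=4: 7<11, nums[4] = 11+2 = 13 → [9, 9, 9, 11, 13, 7, 6, 9]
j=5: 7<13, nums[5] = 13+2 = 15 → [9, 9, 9, 11, 13, 15, 6, 9]
j=6: 6<15, nums[6] = 15+2 = 17 → [9, 9, 9, 11, 13, 15, 17, 9]
j=7: 9<17, nums[7] = 17+2 = 19 → [9, 9, 9, 11, 13, 15, 17, 19]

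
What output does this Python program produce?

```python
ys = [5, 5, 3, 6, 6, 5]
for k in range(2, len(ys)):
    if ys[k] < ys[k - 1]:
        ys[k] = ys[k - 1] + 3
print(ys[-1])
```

k=2: 3<5, ys[2] = 5+3 = 8 → [5, 5, 8, 6, 6, 5]
k=3: 6<8, ys[3] = 8+3 = 11 → [5, 5, 8, 11, 6, 5]
k=4: 6<11, ys[4] = 11+3 = 14 → [5, 5, 8, 11, 14, 5]
k=5: 5<14, ys[5] = 14+3 = 17 → [5, 5, 8, 11, 14, 17]

17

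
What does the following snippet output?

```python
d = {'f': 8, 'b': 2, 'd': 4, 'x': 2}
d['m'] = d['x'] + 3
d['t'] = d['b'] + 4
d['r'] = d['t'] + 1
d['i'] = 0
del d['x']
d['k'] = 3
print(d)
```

{'f': 8, 'b': 2, 'd': 4, 'm': 5, 't': 6, 'r': 7, 'i': 0, 'k': 3}

d['m'] = d['x']+3 = 5 → {'f': 8, 'b': 2, 'd': 4, 'x': 2, 'm': 5}
d['t'] = d['b']+4 = 6 → {'f': 8, 'b': 2, 'd': 4, 'x': 2, 'm': 5, 't': 6}
d['r'] = d['t']+1 = 7 → {'f': 8, 'b': 2, 'd': 4, 'x': 2, 'm': 5, 't': 6, 'r': 7}
d['i'] = 0 → {'f': 8, 'b': 2, 'd': 4, 'x': 2, 'm': 5, 't': 6, 'r': 7, 'i': 0}
del 'x' → {'f': 8, 'b': 2, 'd': 4, 'm': 5, 't': 6, 'r': 7, 'i': 0}
d['k'] = 3 → {'f': 8, 'b': 2, 'd': 4, 'm': 5, 't': 6, 'r': 7, 'i': 0, 'k': 3}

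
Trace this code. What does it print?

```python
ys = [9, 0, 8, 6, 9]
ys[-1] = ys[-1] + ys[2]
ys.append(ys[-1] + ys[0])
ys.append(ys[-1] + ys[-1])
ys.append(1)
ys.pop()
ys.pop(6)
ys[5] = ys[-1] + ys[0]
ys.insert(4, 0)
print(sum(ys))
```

ys[-1] = ys[-1]+ys[2] = 9+8 = 17 → [9, 0, 8, 6, 17]
append ys[-1]+ys[0] = 17+9 = 26 → [9, 0, 8, 6, 17, 26]
append ys[-1]+ys[-1] = 26+26 = 52 → [9, 0, 8, 6, 17, 26, 52]
append 1 → [9, 0, 8, 6, 17, 26, 52, 1]
pop() removes 1 → [9, 0, 8, 6, 17, 26, 52]
pop(6) removes 52 → [9, 0, 8, 6, 17, 26]
ys[5] = ys[-1]+ys[0] = 26+9 = 35 → [9, 0, 8, 6, 17, 35]
insert 0 at 4 → [9, 0, 8, 6, 0, 17, 35]
sum = 75

75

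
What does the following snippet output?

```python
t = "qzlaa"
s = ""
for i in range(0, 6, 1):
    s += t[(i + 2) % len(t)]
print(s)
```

i=0: add t[2]='l' → 'l'
i=1: add t[3]='a' → 'la'
i=2: add t[4]='a' → 'laa'
i=3: add t[0]='q' → 'laaq'
i=4: add t[1]='z' → 'laaqz'
i=5: add t[2]='l' → 'laaqzl'

laaqzl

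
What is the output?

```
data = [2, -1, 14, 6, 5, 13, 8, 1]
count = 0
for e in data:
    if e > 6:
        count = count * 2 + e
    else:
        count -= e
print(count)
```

37

e=2: not >6, count = 0-2 = -2
e=-1: not >6, count = (-2)-(-1) = -1
e=14: >6, count = (-1)*2+14 = 12
e=6: not >6, count = 12-6 = 6
e=5: not >6, count = 6-5 = 1
e=13: >6, count = 1*2+13 = 15
e=8: >6, count = 15*2+8 = 38
e=1: not >6, count = 38-1 = 37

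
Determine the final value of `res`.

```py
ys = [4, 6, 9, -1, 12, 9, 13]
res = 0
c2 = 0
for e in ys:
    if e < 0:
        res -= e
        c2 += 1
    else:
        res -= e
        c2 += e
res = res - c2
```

-106

e=4: not <0, res = 0-4 = -4; c2=4
e=6: not <0, res = (-4)-6 = -10; c2=10
e=9: not <0, res = (-10)-9 = -19; c2=19
e=-1: <0, res = (-19)-(-1) = -18; c2=20
e=12: not <0, res = (-18)-12 = -30; c2=32
e=9: not <0, res = (-30)-9 = -39; c2=41
e=13: not <0, res = (-39)-13 = -52; c2=54
res-c2 = (-52)-54 = -106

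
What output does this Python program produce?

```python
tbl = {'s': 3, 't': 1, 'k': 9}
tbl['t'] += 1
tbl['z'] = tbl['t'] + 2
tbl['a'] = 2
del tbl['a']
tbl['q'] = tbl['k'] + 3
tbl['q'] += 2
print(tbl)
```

tbl['t'] = 1+1 = 2 → {'s': 3, 't': 2, 'k': 9}
tbl['z'] = tbl['t']+2 = 4 → {'s': 3, 't': 2, 'k': 9, 'z': 4}
tbl['a'] = 2 → {'s': 3, 't': 2, 'k': 9, 'z': 4, 'a': 2}
del 'a' → {'s': 3, 't': 2, 'k': 9, 'z': 4}
tbl['q'] = tbl['k']+3 = 12 → {'s': 3, 't': 2, 'k': 9, 'z': 4, 'q': 12}
tbl['q'] = 12+2 = 14 → {'s': 3, 't': 2, 'k': 9, 'z': 4, 'q': 14}

{'s': 3, 't': 2, 'k': 9, 'z': 4, 'q': 14}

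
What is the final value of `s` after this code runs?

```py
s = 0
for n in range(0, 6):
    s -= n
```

n=0: s = 0-0 = 0
n=1: s = 0-1 = -1
n=2: s = (-1)-2 = -3
n=3: s = (-3)-3 = -6
n=4: s = (-6)-4 = -10
n=5: s = (-10)-5 = -15

-15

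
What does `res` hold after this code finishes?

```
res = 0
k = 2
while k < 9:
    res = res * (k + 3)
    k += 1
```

k=2: res = 0*5 = 0
k=3: res = 0*6 = 0
k=4: res = 0*7 = 0
k=5: res = 0*8 = 0
k=6: res = 0*9 = 0
k=7: res = 0*10 = 0
k=8: res = 0*11 = 0

0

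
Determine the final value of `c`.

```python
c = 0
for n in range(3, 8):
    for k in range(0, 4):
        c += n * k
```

150

n=3,k=0: c = 0+0 = 0
n=3,k=1: c = 0+3 = 3
n=3,k=2: c = 3+6 = 9
n=3,k=3: c = 9+9 = 18
n=4,k=0: c = 18+0 = 18
n=4,k=1: c = 18+4 = 22
n=4,k=2: c = 22+8 = 30
n=4,k=3: c = 30+12 = 42
n=5,k=0: c = 42+0 = 42
n=5,k=1: c = 42+5 = 47
n=5,k=2: c = 47+10 = 57
n=5,k=3: c = 57+15 = 72
n=6,k=0: c = 72+0 = 72
n=6,k=1: c = 72+6 = 78
n=6,k=2: c = 78+12 = 90
n=6,k=3: c = 90+18 = 108
n=7,k=0: c = 108+0 = 108
n=7,k=1: c = 108+7 = 115
n=7,k=2: c = 115+14 = 129
n=7,k=3: c = 129+21 = 150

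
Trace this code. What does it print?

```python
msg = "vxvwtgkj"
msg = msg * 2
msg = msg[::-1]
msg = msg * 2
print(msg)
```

jkgtwvxvjkgtwvxvjkgtwvxvjkgtwvxv

repeat ×2 → 'vxvwtgkjvxvwtgkj'
reverse → 'jkgtwvxvjkgtwvxv'
repeat ×2 → 'jkgtwvxvjkgtwvxvjkgtwvxvjkgtwvxv'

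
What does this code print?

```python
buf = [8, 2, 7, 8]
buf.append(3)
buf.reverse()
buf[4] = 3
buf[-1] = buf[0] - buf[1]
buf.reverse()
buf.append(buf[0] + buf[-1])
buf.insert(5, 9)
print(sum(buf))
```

22

append 3 → [8, 2, 7, 8, 3]
reverse → [3, 8, 7, 2, 8]
buf[4] = 3 → [3, 8, 7, 2, 3]
buf[-1] = buf[0]-buf[1] = 3-8 = -5 → [3, 8, 7, 2, -5]
reverse → [-5, 2, 7, 8, 3]
append buf[0]+buf[-1] = (-5)+3 = -2 → [-5, 2, 7, 8, 3, -2]
insert 9 at 5 → [-5, 2, 7, 8, 3, 9, -2]
sum = 22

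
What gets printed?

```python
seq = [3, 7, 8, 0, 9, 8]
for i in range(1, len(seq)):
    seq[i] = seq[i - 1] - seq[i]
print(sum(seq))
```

-75

i=1: seq[1] = 3-7 = -4 → [3, -4, 8, 0, 9, 8]
i=2: seq[2] = (-4)-8 = -12 → [3, -4, -12, 0, 9, 8]
i=3: seq[3] = (-12)-0 = -12 → [3, -4, -12, -12, 9, 8]
i=4: seq[4] = (-12)-9 = -21 → [3, -4, -12, -12, -21, 8]
i=5: seq[5] = (-21)-8 = -29 → [3, -4, -12, -12, -21, -29]
sum = -75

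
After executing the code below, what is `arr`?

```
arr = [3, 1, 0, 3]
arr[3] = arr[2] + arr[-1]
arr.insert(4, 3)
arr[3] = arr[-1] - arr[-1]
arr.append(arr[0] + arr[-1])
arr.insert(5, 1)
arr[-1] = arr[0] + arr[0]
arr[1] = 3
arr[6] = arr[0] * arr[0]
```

[3, 3, 0, 0, 3, 1, 9]

arr[3] = arr[2]+arr[-1] = 0+3 = 3 → [3, 1, 0, 3]
insert 3 at 4 → [3, 1, 0, 3, 3]
arr[3] = arr[-1]-arr[-1] = 3-3 = 0 → [3, 1, 0, 0, 3]
append arr[0]+arr[-1] = 3+3 = 6 → [3, 1, 0, 0, 3, 6]
insert 1 at 5 → [3, 1, 0, 0, 3, 1, 6]
arr[-1] = arr[0]+arr[0] = 3+3 = 6 → [3, 1, 0, 0, 3, 1, 6]
arr[1] = 3 → [3, 3, 0, 0, 3, 1, 6]
arr[6] = arr[0]*arr[0] = 3*3 = 9 → [3, 3, 0, 0, 3, 1, 9]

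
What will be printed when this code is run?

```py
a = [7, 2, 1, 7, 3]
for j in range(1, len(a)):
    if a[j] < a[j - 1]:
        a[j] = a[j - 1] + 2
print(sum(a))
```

55

j=1: 2<7, a[1] = 7+2 = 9 → [7, 9, 1, 7, 3]
j=2: 1<9, a[2] = 9+2 = 11 → [7, 9, 11, 7, 3]
j=3: 7<11, a[3] = 11+2 = 13 → [7, 9, 11, 13, 3]
j=4: 3<13, a[4] = 13+2 = 15 → [7, 9, 11, 13, 15]
sum = 55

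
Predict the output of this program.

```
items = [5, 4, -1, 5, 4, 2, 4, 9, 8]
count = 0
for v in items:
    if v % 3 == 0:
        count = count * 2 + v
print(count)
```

v=5: not %3==0
v=4: not %3==0
v=-1: not %3==0
v=5: not %3==0
v=4: not %3==0
v=2: not %3==0
v=4: not %3==0
v=9: %3==0, count = 0*2+9 = 9
v=8: not %3==0

9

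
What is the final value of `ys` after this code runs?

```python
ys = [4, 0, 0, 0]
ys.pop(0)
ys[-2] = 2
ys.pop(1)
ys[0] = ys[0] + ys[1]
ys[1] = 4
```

pop(0) removes 4 → [0, 0, 0]
ys[-2] = 2 → [0, 2, 0]
pop(1) removes 2 → [0, 0]
ys[0] = ys[0]+ys[1] = 0+0 = 0 → [0, 0]
ys[1] = 4 → [0, 4]

[0, 4]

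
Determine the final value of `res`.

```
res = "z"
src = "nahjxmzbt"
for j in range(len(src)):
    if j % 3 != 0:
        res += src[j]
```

'zahxmbt'

j=0: skip
j=1: add 'a' → 'za'
j=2: add 'h' → 'zah'
j=3: skip
j=4: add 'x' → 'zahx'
j=5: add 'm' → 'zahxm'
j=6: skip
j=7: add 'b' → 'zahxmb'
j=8: add 't' → 'zahxmbt'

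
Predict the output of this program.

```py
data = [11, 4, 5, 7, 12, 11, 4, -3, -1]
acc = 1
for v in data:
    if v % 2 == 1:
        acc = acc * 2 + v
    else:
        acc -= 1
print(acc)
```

545

v=11: odd, acc = 1*2+11 = 13
v=4: not odd, acc = 13-1 = 12
v=5: odd, acc = 12*2+5 = 29
v=7: odd, acc = 29*2+7 = 65
v=12: not odd, acc = 65-1 = 64
v=11: odd, acc = 64*2+11 = 139
v=4: not odd, acc = 139-1 = 138
v=-3: odd, acc = 138*2+(-3) = 273
v=-1: odd, acc = 273*2+(-1) = 545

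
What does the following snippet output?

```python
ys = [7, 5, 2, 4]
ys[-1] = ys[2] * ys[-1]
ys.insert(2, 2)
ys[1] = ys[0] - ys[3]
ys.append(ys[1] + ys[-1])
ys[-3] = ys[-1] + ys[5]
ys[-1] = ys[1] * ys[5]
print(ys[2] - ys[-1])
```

ys[-1] = ys[2]*ys[-1] = 2*4 = 8 → [7, 5, 2, 8]
insert 2 at 2 → [7, 5, 2, 2, 8]
ys[1] = ys[0]-ys[3] = 7-2 = 5 → [7, 5, 2, 2, 8]
append ys[1]+ys[-1] = 5+8 = 13 → [7, 5, 2, 2, 8, 13]
ys[-3] = ys[-1]+ys[5] = 13+13 = 26 → [7, 5, 2, 26, 8, 13]
ys[-1] = ys[1]*ys[5] = 5*13 = 65 → [7, 5, 2, 26, 8, 65]
ys[2]-ys[-1] = 2-65 = -63

-63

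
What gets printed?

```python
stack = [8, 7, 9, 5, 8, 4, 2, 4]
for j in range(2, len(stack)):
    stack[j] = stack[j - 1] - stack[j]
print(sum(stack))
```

-74

j=2: stack[2] = 7-9 = -2 → [8, 7, -2, 5, 8, 4, 2, 4]
j=3: stack[3] = (-2)-5 = -7 → [8, 7, -2, -7, 8, 4, 2, 4]
j=4: stack[4] = (-7)-8 = -15 → [8, 7, -2, -7, -15, 4, 2, 4]
j=5: stack[5] = (-15)-4 = -19 → [8, 7, -2, -7, -15, -19, 2, 4]
j=6: stack[6] = (-19)-2 = -21 → [8, 7, -2, -7, -15, -19, -21, 4]
j=7: stack[7] = (-21)-4 = -25 → [8, 7, -2, -7, -15, -19, -21, -25]
sum = -74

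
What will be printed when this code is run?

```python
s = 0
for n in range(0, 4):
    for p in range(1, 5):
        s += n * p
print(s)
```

n=0,p=1: s = 0+0 = 0
n=0,p=2: s = 0+0 = 0
n=0,p=3: s = 0+0 = 0
n=0,p=4: s = 0+0 = 0
n=1,p=1: s = 0+1 = 1
n=1,p=2: s = 1+2 = 3
n=1,p=3: s = 3+3 = 6
n=1,p=4: s = 6+4 = 10
n=2,p=1: s = 10+2 = 12
n=2,p=2: s = 12+4 = 16
n=2,p=3: s = 16+6 = 22
n=2,p=4: s = 22+8 = 30
n=3,p=1: s = 30+3 = 33
n=3,p=2: s = 33+6 = 39
n=3,p=3: s = 39+9 = 48
n=3,p=4: s = 48+12 = 60

60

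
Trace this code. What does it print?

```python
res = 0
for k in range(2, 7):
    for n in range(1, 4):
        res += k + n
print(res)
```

k=2,n=1: res = 0+3 = 3
k=2,n=2: res = 3+4 = 7
k=2,n=3: res = 7+5 = 12
k=3,n=1: res = 12+4 = 16
k=3,n=2: res = 16+5 = 21
k=3,n=3: res = 21+6 = 27
k=4,n=1: res = 27+5 = 32
k=4,n=2: res = 32+6 = 38
k=4,n=3: res = 38+7 = 45
k=5,n=1: res = 45+6 = 51
k=5,n=2: res = 51+7 = 58
k=5,n=3: res = 58+8 = 66
k=6,n=1: res = 66+7 = 73
k=6,n=2: res = 73+8 = 81
k=6,n=3: res = 81+9 = 90

90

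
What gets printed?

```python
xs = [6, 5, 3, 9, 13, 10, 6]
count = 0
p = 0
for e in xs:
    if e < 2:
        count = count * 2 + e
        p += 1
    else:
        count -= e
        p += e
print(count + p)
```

0

e=6: not <2, count = 0-6 = -6; p=6
e=5: not <2, count = (-6)-5 = -11; p=11
e=3: not <2, count = (-11)-3 = -14; p=14
e=9: not <2, count = (-14)-9 = -23; p=23
e=13: not <2, count = (-23)-13 = -36; p=36
e=10: not <2, count = (-36)-10 = -46; p=46
e=6: not <2, count = (-46)-6 = -52; p=52
count+p = (-52)+52 = 0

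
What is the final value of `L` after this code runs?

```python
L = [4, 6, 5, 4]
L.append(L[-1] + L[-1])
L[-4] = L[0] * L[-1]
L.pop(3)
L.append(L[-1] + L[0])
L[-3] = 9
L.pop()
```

[4, 32, 9, 8]

append L[-1]+L[-1] = 4+4 = 8 → [4, 6, 5, 4, 8]
L[-4] = L[0]*L[-1] = 4*8 = 32 → [4, 32, 5, 4, 8]
pop(3) removes 4 → [4, 32, 5, 8]
append L[-1]+L[0] = 8+4 = 12 → [4, 32, 5, 8, 12]
L[-3] = 9 → [4, 32, 9, 8, 12]
pop() removes 12 → [4, 32, 9, 8]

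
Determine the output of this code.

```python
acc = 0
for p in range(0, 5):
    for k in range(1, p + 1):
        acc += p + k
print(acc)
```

p=1,k=1: acc = 0+2 = 2
p=2,k=1: acc = 2+3 = 5
p=2,k=2: acc = 5+4 = 9
p=3,k=1: acc = 9+4 = 13
p=3,k=2: acc = 13+5 = 18
p=3,k=3: acc = 18+6 = 24
p=4,k=1: acc = 24+5 = 29
p=4,k=2: acc = 29+6 = 35
p=4,k=3: acc = 35+7 = 42
p=4,k=4: acc = 42+8 = 50

50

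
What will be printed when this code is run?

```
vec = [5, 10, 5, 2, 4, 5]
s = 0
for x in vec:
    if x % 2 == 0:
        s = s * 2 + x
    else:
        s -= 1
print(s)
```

x=5: not even, s = 0-1 = -1
x=10: even, s = (-1)*2+10 = 8
x=5: not even, s = 8-1 = 7
x=2: even, s = 7*2+2 = 16
x=4: even, s = 16*2+4 = 36
x=5: not even, s = 36-1 = 35

35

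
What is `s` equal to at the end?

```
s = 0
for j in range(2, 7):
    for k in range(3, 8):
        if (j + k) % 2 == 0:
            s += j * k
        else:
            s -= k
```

j=2,k=3: odd sum, s = 0-3 = -3
j=2,k=4: even sum, s = (-3)+8 = 5
j=2,k=5: odd sum, s = 5-5 = 0
j=2,k=6: even sum, s = 0+12 = 12
j=2,k=7: odd sum, s = 12-7 = 5
j=3,k=3: even sum, s = 5+9 = 14
j=3,k=4: odd sum, s = 14-4 = 10
j=3,k=5: even sum, s = 10+15 = 25
j=3,k=6: odd sum, s = 25-6 = 19
j=3,k=7: even sum, s = 19+21 = 40
j=4,k=3: odd sum, s = 40-3 = 37
j=4,k=4: even sum, s = 37+16 = 53
j=4,k=5: odd sum, s = 53-5 = 48
j=4,k=6: even sum, s = 48+24 = 72
j=4,k=7: odd sum, s = 72-7 = 65
j=5,k=3: even sum, s = 65+15 = 80
j=5,k=4: odd sum, s = 80-4 = 76
j=5,k=5: even sum, s = 76+25 = 101
j=5,k=6: odd sum, s = 101-6 = 95
j=5,k=7: even sum, s = 95+35 = 130
j=6,k=3: odd sum, s = 130-3 = 127
j=6,k=4: even sum, s = 127+24 = 151
j=6,k=5: odd sum, s = 151-5 = 146
j=6,k=6: even sum, s = 146+36 = 182
j=6,k=7: odd sum, s = 182-7 = 175

175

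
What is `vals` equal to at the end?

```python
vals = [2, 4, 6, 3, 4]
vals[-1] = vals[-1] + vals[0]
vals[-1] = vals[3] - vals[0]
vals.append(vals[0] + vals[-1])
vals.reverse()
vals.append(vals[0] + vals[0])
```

[3, 1, 3, 6, 4, 2, 6]

vals[-1] = vals[-1]+vals[0] = 4+2 = 6 → [2, 4, 6, 3, 6]
vals[-1] = vals[3]-vals[0] = 3-2 = 1 → [2, 4, 6, 3, 1]
append vals[0]+vals[-1] = 2+1 = 3 → [2, 4, 6, 3, 1, 3]
reverse → [3, 1, 3, 6, 4, 2]
append vals[0]+vals[0] = 3+3 = 6 → [3, 1, 3, 6, 4, 2, 6]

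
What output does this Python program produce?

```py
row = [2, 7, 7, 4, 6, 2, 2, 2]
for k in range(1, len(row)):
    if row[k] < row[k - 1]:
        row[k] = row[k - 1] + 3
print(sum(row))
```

96

k=1: 7>=2, unchanged → [2, 7, 7, 4, 6, 2, 2, 2]
k=2: 7>=7, unchanged → [2, 7, 7, 4, 6, 2, 2, 2]
k=3: 4<7, row[3] = 7+3 = 10 → [2, 7, 7, 10, 6, 2, 2, 2]
k=4: 6<10, row[4] = 10+3 = 13 → [2, 7, 7, 10, 13, 2, 2, 2]
k=5: 2<13, row[5] = 13+3 = 16 → [2, 7, 7, 10, 13, 16, 2, 2]
k=6: 2<16, row[6] = 16+3 = 19 → [2, 7, 7, 10, 13, 16, 19, 2]
k=7: 2<19, row[7] = 19+3 = 22 → [2, 7, 7, 10, 13, 16, 19, 22]
sum = 96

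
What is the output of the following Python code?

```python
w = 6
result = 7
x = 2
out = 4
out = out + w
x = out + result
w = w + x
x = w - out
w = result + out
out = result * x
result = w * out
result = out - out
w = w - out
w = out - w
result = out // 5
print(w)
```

out = 4+6 = 10
x = 10+7 = 17
w = 6+17 = 23
x = 23-10 = 13
w = 7+10 = 17
out = 7*13 = 91
result = 17*91 = 1547
result = 91-91 = 0
w = 17-91 = -74
w = 91-(-74) = 165
result = 91//5 = 18

165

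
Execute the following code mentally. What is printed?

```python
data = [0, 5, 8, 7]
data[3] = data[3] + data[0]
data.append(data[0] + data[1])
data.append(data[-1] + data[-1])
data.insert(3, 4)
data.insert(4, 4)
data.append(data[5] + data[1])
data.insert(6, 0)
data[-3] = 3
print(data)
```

data[3] = data[3]+data[0] = 7+0 = 7 → [0, 5, 8, 7]
append data[0]+data[1] = 0+5 = 5 → [0, 5, 8, 7, 5]
append data[-1]+data[-1] = 5+5 = 10 → [0, 5, 8, 7, 5, 10]
insert 4 at 3 → [0, 5, 8, 4, 7, 5, 10]
insert 4 at 4 → [0, 5, 8, 4, 4, 7, 5, 10]
append data[5]+data[1] = 7+5 = 12 → [0, 5, 8, 4, 4, 7, 5, 10, 12]
insert 0 at 6 → [0, 5, 8, 4, 4, 7, 0, 5, 10, 12]
data[-3] = 3 → [0, 5, 8, 4, 4, 7, 0, 3, 10, 12]

[0, 5, 8, 4, 4, 7, 0, 3, 10, 12]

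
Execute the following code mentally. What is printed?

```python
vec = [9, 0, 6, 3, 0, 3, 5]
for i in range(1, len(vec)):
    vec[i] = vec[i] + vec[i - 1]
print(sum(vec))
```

116

i=1: vec[1] = 0+9 = 9 → [9, 9, 6, 3, 0, 3, 5]
i=2: vec[2] = 6+9 = 15 → [9, 9, 15, 3, 0, 3, 5]
i=3: vec[3] = 3+15 = 18 → [9, 9, 15, 18, 0, 3, 5]
i=4: vec[4] = 0+18 = 18 → [9, 9, 15, 18, 18, 3, 5]
i=5: vec[5] = 3+18 = 21 → [9, 9, 15, 18, 18, 21, 5]
i=6: vec[6] = 5+21 = 26 → [9, 9, 15, 18, 18, 21, 26]
sum = 116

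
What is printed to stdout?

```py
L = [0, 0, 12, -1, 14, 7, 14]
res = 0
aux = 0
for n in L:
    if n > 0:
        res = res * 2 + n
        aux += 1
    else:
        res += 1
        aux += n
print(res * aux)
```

660

n=0: not >0, res = 0+1 = 1; aux=0
n=0: not >0, res = 1+1 = 2; aux=0
n=12: >0, res = 2*2+12 = 16; aux=1
n=-1: not >0, res = 16+1 = 17; aux=0
n=14: >0, res = 17*2+14 = 48; aux=1
n=7: >0, res = 48*2+7 = 103; aux=2
n=14: >0, res = 103*2+14 = 220; aux=3
res*aux = 220*3 = 660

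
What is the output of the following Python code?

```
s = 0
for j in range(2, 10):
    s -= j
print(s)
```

-44

j=2: s = 0-2 = -2
j=3: s = (-2)-3 = -5
j=4: s = (-5)-4 = -9
j=5: s = (-9)-5 = -14
j=6: s = (-14)-6 = -20
j=7: s = (-20)-7 = -27
j=8: s = (-27)-8 = -35
j=9: s = (-35)-9 = -44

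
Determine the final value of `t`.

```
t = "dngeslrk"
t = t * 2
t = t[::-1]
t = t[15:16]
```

'd'

repeat ×2 → 'dngeslrkdngeslrk'
reverse → 'krlsegndkrlsegnd'
slice [15:16] → 'd'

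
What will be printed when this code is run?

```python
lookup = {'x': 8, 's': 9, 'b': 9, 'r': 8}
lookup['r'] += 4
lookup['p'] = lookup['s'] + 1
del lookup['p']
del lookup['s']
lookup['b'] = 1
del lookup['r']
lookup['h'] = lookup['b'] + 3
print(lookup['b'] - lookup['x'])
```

lookup['r'] = 8+4 = 12 → {'x': 8, 's': 9, 'b': 9, 'r': 12}
lookup['p'] = lookup['s']+1 = 10 → {'x': 8, 's': 9, 'b': 9, 'r': 12, 'p': 10}
del 'p' → {'x': 8, 's': 9, 'b': 9, 'r': 12}
del 's' → {'x': 8, 'b': 9, 'r': 12}
lookup['b'] = 1 → {'x': 8, 'b': 1, 'r': 12}
del 'r' → {'x': 8, 'b': 1}
lookup['h'] = lookup['b']+3 = 4 → {'x': 8, 'b': 1, 'h': 4}
lookup['b']-lookup['x'] = 1-8 = -7

-7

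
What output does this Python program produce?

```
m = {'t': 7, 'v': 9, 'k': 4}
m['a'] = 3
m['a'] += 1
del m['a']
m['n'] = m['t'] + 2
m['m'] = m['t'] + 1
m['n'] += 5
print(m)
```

{'t': 7, 'v': 9, 'k': 4, 'n': 14, 'm': 8}

m['a'] = 3 → {'t': 7, 'v': 9, 'k': 4, 'a': 3}
m['a'] = 3+1 = 4 → {'t': 7, 'v': 9, 'k': 4, 'a': 4}
del 'a' → {'t': 7, 'v': 9, 'k': 4}
m['n'] = m['t']+2 = 9 → {'t': 7, 'v': 9, 'k': 4, 'n': 9}
m['m'] = m['t']+1 = 8 → {'t': 7, 'v': 9, 'k': 4, 'n': 9, 'm': 8}
m['n'] = 9+5 = 14 → {'t': 7, 'v': 9, 'k': 4, 'n': 14, 'm': 8}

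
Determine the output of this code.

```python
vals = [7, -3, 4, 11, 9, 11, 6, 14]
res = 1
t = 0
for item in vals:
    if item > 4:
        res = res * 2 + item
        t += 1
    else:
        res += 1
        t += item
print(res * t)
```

4690

item=7: >4, res = 1*2+7 = 9; t=1
item=-3: not >4, res = 9+1 = 10; t=-2
item=4: not >4, res = 10+1 = 11; t=2
item=11: >4, res = 11*2+11 = 33; t=3
item=9: >4, res = 33*2+9 = 75; t=4
item=11: >4, res = 75*2+11 = 161; t=5
item=6: >4, res = 161*2+6 = 328; t=6
item=14: >4, res = 328*2+14 = 670; t=7
res*t = 670*7 = 4690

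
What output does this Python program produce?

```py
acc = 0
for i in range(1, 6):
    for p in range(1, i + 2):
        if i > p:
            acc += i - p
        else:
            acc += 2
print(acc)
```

40

i=1,p=1: not 1>1, acc = 0+2 = 2
i=1,p=2: not 1>2, acc = 2+2 = 4
i=2,p=1: 2>1, acc = 4+1 = 5
i=2,p=2: not 2>2, acc = 5+2 = 7
i=2,p=3: not 2>3, acc = 7+2 = 9
i=3,p=1: 3>1, acc = 9+2 = 11
i=3,p=2: 3>2, acc = 11+1 = 12
i=3,p=3: not 3>3, acc = 12+2 = 14
i=3,p=4: not 3>4, acc = 14+2 = 16
i=4,p=1: 4>1, acc = 16+3 = 19
i=4,p=2: 4>2, acc = 19+2 = 21
i=4,p=3: 4>3, acc = 21+1 = 22
i=4,p=4: not 4>4, acc = 22+2 = 24
i=4,p=5: not 4>5, acc = 24+2 = 26
i=5,p=1: 5>1, acc = 26+4 = 30
i=5,p=2: 5>2, acc = 30+3 = 33
i=5,p=3: 5>3, acc = 33+2 = 35
i=5,p=4: 5>4, acc = 35+1 = 36
i=5,p=5: not 5>5, acc = 36+2 = 38
i=5,p=6: not 5>6, acc = 38+2 = 40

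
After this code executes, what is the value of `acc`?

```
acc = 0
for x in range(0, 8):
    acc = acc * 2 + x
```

x=0: acc = 0*2+0 = 0
x=1: acc = 0*2+1 = 1
x=2: acc = 1*2+2 = 4
x=3: acc = 4*2+3 = 11
x=4: acc = 11*2+4 = 26
x=5: acc = 26*2+5 = 57
x=6: acc = 57*2+6 = 120
x=7: acc = 120*2+7 = 247

247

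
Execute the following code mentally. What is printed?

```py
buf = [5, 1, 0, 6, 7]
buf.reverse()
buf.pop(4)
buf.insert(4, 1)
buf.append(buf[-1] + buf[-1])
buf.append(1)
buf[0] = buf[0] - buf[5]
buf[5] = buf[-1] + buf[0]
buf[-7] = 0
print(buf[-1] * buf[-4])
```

reverse → [7, 6, 0, 1, 5]
pop(4) removes 5 → [7, 6, 0, 1]
insert 1 at 4 → [7, 6, 0, 1, 1]
append buf[-1]+buf[-1] = 1+1 = 2 → [7, 6, 0, 1, 1, 2]
append 1 → [7, 6, 0, 1, 1, 2, 1]
buf[0] = buf[0]-buf[5] = 7-2 = 5 → [5, 6, 0, 1, 1, 2, 1]
buf[5] = buf[-1]+buf[0] = 1+5 = 6 → [5, 6, 0, 1, 1, 6, 1]
buf[-7] = 0 → [0, 6, 0, 1, 1, 6, 1]
buf[-1]*buf[-4] = 1*1 = 1

1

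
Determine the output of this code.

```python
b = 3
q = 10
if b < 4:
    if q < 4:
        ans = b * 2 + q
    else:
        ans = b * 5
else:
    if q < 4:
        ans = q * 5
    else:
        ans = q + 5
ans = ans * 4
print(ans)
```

b=3, q=10
b < 4 is True; q < 4 is False
→ ans = b * 5 = 15
ans = 15*4 = 60

60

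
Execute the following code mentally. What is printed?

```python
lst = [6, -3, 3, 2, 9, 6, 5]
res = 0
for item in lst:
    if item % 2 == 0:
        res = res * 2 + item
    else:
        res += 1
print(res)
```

item=6: even, res = 0*2+6 = 6
item=-3: not even, res = 6+1 = 7
item=3: not even, res = 7+1 = 8
item=2: even, res = 8*2+2 = 18
item=9: not even, res = 18+1 = 19
item=6: even, res = 19*2+6 = 44
item=5: not even, res = 44+1 = 45

45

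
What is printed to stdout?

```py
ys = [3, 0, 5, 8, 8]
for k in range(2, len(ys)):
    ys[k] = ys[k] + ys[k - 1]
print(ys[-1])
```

k=2: ys[2] = 5+0 = 5 → [3, 0, 5, 8, 8]
k=3: ys[3] = 8+5 = 13 → [3, 0, 5, 13, 8]
k=4: ys[4] = 8+13 = 21 → [3, 0, 5, 13, 21]

21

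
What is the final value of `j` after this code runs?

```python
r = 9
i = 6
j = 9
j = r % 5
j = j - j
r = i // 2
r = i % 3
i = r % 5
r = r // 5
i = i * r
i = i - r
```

0

j = 9%5 = 4
j = 4-4 = 0
r = 6//2 = 3
r = 6%3 = 0
i = 0%5 = 0
r = 0//5 = 0
i = 0*0 = 0
i = 0-0 = 0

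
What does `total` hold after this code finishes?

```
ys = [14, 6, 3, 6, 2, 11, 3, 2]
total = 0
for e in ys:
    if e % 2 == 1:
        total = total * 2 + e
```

37

e=14: not odd
e=6: not odd
e=3: odd, total = 0*2+3 = 3
e=6: not odd
e=2: not odd
e=11: odd, total = 3*2+11 = 17
e=3: odd, total = 17*2+3 = 37
e=2: not odd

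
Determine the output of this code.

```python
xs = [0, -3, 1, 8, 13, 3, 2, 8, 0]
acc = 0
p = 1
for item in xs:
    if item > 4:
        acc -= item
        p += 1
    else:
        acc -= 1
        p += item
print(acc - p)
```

item=0: not >4, acc = 0-1 = -1; p=1
item=-3: not >4, acc = (-1)-1 = -2; p=-2
item=1: not >4, acc = (-2)-1 = -3; p=-1
item=8: >4, acc = (-3)-8 = -11; p=0
item=13: >4, acc = (-11)-13 = -24; p=1
item=3: not >4, acc = (-24)-1 = -25; p=4
item=2: not >4, acc = (-25)-1 = -26; p=6
item=8: >4, acc = (-26)-8 = -34; p=7
item=0: not >4, acc = (-34)-1 = -35; p=7
acc-p = (-35)-7 = -42

-42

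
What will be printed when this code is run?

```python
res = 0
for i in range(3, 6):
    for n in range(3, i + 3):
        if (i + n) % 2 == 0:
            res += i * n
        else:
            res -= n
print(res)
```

117

i=3,n=3: even sum, res = 0+9 = 9
i=3,n=4: odd sum, res = 9-4 = 5
i=3,n=5: even sum, res = 5+15 = 20
i=4,n=3: odd sum, res = 20-3 = 17
i=4,n=4: even sum, res = 17+16 = 33
i=4,n=5: odd sum, res = 33-5 = 28
i=4,n=6: even sum, res = 28+24 = 52
i=5,n=3: even sum, res = 52+15 = 67
i=5,n=4: odd sum, res = 67-4 = 63
i=5,n=5: even sum, res = 63+25 = 88
i=5,n=6: odd sum, res = 88-6 = 82
i=5,n=7: even sum, res = 82+35 = 117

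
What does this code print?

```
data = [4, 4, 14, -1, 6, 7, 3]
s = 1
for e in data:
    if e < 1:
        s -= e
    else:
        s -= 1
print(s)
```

e=4: not <1, s = 1-1 = 0
e=4: not <1, s = 0-1 = -1
e=14: not <1, s = (-1)-1 = -2
e=-1: <1, s = (-2)-(-1) = -1
e=6: not <1, s = (-1)-1 = -2
e=7: not <1, s = (-2)-1 = -3
e=3: not <1, s = (-3)-1 = -4

-4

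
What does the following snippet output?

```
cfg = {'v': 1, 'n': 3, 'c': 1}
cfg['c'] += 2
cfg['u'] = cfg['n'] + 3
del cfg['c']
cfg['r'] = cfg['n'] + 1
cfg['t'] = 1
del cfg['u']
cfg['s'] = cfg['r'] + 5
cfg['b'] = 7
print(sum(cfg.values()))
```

25

cfg['c'] = 1+2 = 3 → {'v': 1, 'n': 3, 'c': 3}
cfg['u'] = cfg['n']+3 = 6 → {'v': 1, 'n': 3, 'c': 3, 'u': 6}
del 'c' → {'v': 1, 'n': 3, 'u': 6}
cfg['r'] = cfg['n']+1 = 4 → {'v': 1, 'n': 3, 'u': 6, 'r': 4}
cfg['t'] = 1 → {'v': 1, 'n': 3, 'u': 6, 'r': 4, 't': 1}
del 'u' → {'v': 1, 'n': 3, 'r': 4, 't': 1}
cfg['s'] = cfg['r']+5 = 9 → {'v': 1, 'n': 3, 'r': 4, 't': 1, 's': 9}
cfg['b'] = 7 → {'v': 1, 'n': 3, 'r': 4, 't': 1, 's': 9, 'b': 7}
sum of values = 25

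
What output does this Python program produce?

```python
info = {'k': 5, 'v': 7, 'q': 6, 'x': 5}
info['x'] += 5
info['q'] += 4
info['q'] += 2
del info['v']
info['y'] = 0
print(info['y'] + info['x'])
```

10

info['x'] = 5+5 = 10 → {'k': 5, 'v': 7, 'q': 6, 'x': 10}
info['q'] = 6+4 = 10 → {'k': 5, 'v': 7, 'q': 10, 'x': 10}
info['q'] = 10+2 = 12 → {'k': 5, 'v': 7, 'q': 12, 'x': 10}
del 'v' → {'k': 5, 'q': 12, 'x': 10}
info['y'] = 0 → {'k': 5, 'q': 12, 'x': 10, 'y': 0}
info['y']+info['x'] = 0+10 = 10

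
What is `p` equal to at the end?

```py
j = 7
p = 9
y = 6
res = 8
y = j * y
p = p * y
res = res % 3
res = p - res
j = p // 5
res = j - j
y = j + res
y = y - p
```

y = 7*6 = 42
p = 9*42 = 378
res = 8%3 = 2
res = 378-2 = 376
j = 378//5 = 75
res = 75-75 = 0
y = 75+0 = 75
y = 75-378 = -303

378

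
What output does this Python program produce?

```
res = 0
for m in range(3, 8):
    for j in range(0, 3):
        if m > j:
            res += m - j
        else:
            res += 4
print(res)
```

m=3,j=0: 3>0, res = 0+3 = 3
m=3,j=1: 3>1, res = 3+2 = 5
m=3,j=2: 3>2, res = 5+1 = 6
m=4,j=0: 4>0, res = 6+4 = 10
m=4,j=1: 4>1, res = 10+3 = 13
m=4,j=2: 4>2, res = 13+2 = 15
m=5,j=0: 5>0, res = 15+5 = 20
m=5,j=1: 5>1, res = 20+4 = 24
m=5,j=2: 5>2, res = 24+3 = 27
m=6,j=0: 6>0, res = 27+6 = 33
m=6,j=1: 6>1, res = 33+5 = 38
m=6,j=2: 6>2, res = 38+4 = 42
m=7,j=0: 7>0, res = 42+7 = 49
m=7,j=1: 7>1, res = 49+6 = 55
m=7,j=2: 7>2, res = 55+5 = 60

60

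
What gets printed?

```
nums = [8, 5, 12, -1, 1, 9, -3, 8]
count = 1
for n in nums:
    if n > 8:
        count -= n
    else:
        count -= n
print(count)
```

n=8: not >8, count = 1-8 = -7
n=5: not >8, count = (-7)-5 = -12
n=12: >8, count = (-12)-12 = -24
n=-1: not >8, count = (-24)-(-1) = -23
n=1: not >8, count = (-23)-1 = -24
n=9: >8, count = (-24)-9 = -33
n=-3: not >8, count = (-33)-(-3) = -30
n=8: not >8, count = (-30)-8 = -38

-38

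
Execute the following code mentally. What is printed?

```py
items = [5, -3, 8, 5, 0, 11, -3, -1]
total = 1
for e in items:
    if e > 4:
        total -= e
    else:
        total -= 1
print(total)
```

e=5: >4, total = 1-5 = -4
e=-3: not >4, total = (-4)-1 = -5
e=8: >4, total = (-5)-8 = -13
e=5: >4, total = (-13)-5 = -18
e=0: not >4, total = (-18)-1 = -19
e=11: >4, total = (-19)-11 = -30
e=-3: not >4, total = (-30)-1 = -31
e=-1: not >4, total = (-31)-1 = -32

-32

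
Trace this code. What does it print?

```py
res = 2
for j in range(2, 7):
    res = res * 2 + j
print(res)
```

152

j=2: res = 2*2+2 = 6
j=3: res = 6*2+3 = 15
j=4: res = 15*2+4 = 34
j=5: res = 34*2+5 = 73
j=6: res = 73*2+6 = 152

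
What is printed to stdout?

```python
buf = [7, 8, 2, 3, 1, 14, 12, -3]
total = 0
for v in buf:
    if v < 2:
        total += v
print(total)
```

v=7: not <2
v=8: not <2
v=2: not <2
v=3: not <2
v=1: <2, total = 0+1 = 1
v=14: not <2
v=12: not <2
v=-3: <2, total = 1+(-3) = -2

-2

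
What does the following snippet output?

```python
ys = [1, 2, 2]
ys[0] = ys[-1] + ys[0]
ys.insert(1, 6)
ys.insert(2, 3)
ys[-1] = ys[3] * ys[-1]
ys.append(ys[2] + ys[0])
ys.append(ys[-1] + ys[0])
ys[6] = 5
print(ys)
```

[3, 6, 3, 2, 4, 6, 5]

ys[0] = ys[-1]+ys[0] = 2+1 = 3 → [3, 2, 2]
insert 6 at 1 → [3, 6, 2, 2]
insert 3 at 2 → [3, 6, 3, 2, 2]
ys[-1] = ys[3]*ys[-1] = 2*2 = 4 → [3, 6, 3, 2, 4]
append ys[2]+ys[0] = 3+3 = 6 → [3, 6, 3, 2, 4, 6]
append ys[-1]+ys[0] = 6+3 = 9 → [3, 6, 3, 2, 4, 6, 9]
ys[6] = 5 → [3, 6, 3, 2, 4, 6, 5]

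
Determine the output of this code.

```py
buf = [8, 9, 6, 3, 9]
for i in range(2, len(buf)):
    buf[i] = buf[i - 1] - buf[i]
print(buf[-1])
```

-9

i=2: buf[2] = 9-6 = 3 → [8, 9, 3, 3, 9]
i=3: buf[3] = 3-3 = 0 → [8, 9, 3, 0, 9]
i=4: buf[4] = 0-9 = -9 → [8, 9, 3, 0, -9]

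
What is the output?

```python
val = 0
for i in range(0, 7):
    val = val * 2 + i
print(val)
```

i=0: val = 0*2+0 = 0
i=1: val = 0*2+1 = 1
i=2: val = 1*2+2 = 4
i=3: val = 4*2+3 = 11
i=4: val = 11*2+4 = 26
i=5: val = 26*2+5 = 57
i=6: val = 57*2+6 = 120

120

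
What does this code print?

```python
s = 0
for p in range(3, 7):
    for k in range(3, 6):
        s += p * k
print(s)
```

216

p=3,k=3: s = 0+9 = 9
p=3,k=4: s = 9+12 = 21
p=3,k=5: s = 21+15 = 36
p=4,k=3: s = 36+12 = 48
p=4,k=4: s = 48+16 = 64
p=4,k=5: s = 64+20 = 84
p=5,k=3: s = 84+15 = 99
p=5,k=4: s = 99+20 = 119
p=5,k=5: s = 119+25 = 144
p=6,k=3: s = 144+18 = 162
p=6,k=4: s = 162+24 = 186
p=6,k=5: s = 186+30 = 216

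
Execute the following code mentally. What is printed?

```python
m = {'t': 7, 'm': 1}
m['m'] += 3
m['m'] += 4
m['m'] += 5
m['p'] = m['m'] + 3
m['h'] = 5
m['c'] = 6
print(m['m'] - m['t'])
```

m['m'] = 1+3 = 4 → {'t': 7, 'm': 4}
m['m'] = 4+4 = 8 → {'t': 7, 'm': 8}
m['m'] = 8+5 = 13 → {'t': 7, 'm': 13}
m['p'] = m['m']+3 = 16 → {'t': 7, 'm': 13, 'p': 16}
m['h'] = 5 → {'t': 7, 'm': 13, 'p': 16, 'h': 5}
m['c'] = 6 → {'t': 7, 'm': 13, 'p': 16, 'h': 5, 'c': 6}
m['m']-m['t'] = 13-7 = 6

6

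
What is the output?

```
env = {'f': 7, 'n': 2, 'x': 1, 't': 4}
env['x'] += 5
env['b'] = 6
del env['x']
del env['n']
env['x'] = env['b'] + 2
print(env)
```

env['x'] = 1+5 = 6 → {'f': 7, 'n': 2, 'x': 6, 't': 4}
env['b'] = 6 → {'f': 7, 'n': 2, 'x': 6, 't': 4, 'b': 6}
del 'x' → {'f': 7, 'n': 2, 't': 4, 'b': 6}
del 'n' → {'f': 7, 't': 4, 'b': 6}
env['x'] = env['b']+2 = 8 → {'f': 7, 't': 4, 'b': 6, 'x': 8}

{'f': 7, 't': 4, 'b': 6, 'x': 8}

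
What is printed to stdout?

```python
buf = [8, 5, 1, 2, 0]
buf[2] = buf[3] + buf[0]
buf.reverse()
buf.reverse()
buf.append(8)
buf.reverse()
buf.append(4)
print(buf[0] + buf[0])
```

16

buf[2] = buf[3]+buf[0] = 2+8 = 10 → [8, 5, 10, 2, 0]
reverse → [0, 2, 10, 5, 8]
reverse → [8, 5, 10, 2, 0]
append 8 → [8, 5, 10, 2, 0, 8]
reverse → [8, 0, 2, 10, 5, 8]
append 4 → [8, 0, 2, 10, 5, 8, 4]
buf[0]+buf[0] = 8+8 = 16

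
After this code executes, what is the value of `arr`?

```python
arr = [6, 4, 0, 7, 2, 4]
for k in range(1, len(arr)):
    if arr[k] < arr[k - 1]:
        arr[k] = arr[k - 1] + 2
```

k=1: 4<6, arr[1] = 6+2 = 8 → [6, 8, 0, 7, 2, 4]
k=2: 0<8, arr[2] = 8+2 = 10 → [6, 8, 10, 7, 2, 4]
k=3: 7<10, arr[3] = 10+2 = 12 → [6, 8, 10, 12, 2, 4]
k=4: 2<12, arr[4] = 12+2 = 14 → [6, 8, 10, 12, 14, 4]
k=5: 4<14, arr[5] = 14+2 = 16 → [6, 8, 10, 12, 14, 16]

[6, 8, 10, 12, 14, 16]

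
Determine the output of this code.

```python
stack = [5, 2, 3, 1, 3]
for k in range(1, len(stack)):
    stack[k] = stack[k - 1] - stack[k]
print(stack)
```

[5, 3, 0, -1, -4]

k=1: stack[1] = 5-2 = 3 → [5, 3, 3, 1, 3]
k=2: stack[2] = 3-3 = 0 → [5, 3, 0, 1, 3]
k=3: stack[3] = 0-1 = -1 → [5, 3, 0, -1, 3]
k=4: stack[4] = (-1)-3 = -4 → [5, 3, 0, -1, -4]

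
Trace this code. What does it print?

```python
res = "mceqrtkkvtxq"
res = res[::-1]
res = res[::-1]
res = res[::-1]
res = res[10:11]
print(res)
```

c

reverse → 'qxtvkktrqecm'
reverse → 'mceqrtkkvtxq'
reverse → 'qxtvkktrqecm'
slice [10:11] → 'c'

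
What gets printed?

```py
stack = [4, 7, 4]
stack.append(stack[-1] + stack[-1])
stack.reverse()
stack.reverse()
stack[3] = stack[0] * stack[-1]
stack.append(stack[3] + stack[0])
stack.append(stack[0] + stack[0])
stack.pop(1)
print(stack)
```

append stack[-1]+stack[-1] = 4+4 = 8 → [4, 7, 4, 8]
reverse → [8, 4, 7, 4]
reverse → [4, 7, 4, 8]
stack[3] = stack[0]*stack[-1] = 4*8 = 32 → [4, 7, 4, 32]
append stack[3]+stack[0] = 32+4 = 36 → [4, 7, 4, 32, 36]
append stack[0]+stack[0] = 4+4 = 8 → [4, 7, 4, 32, 36, 8]
pop(1) removes 7 → [4, 4, 32, 36, 8]

[4, 4, 32, 36, 8]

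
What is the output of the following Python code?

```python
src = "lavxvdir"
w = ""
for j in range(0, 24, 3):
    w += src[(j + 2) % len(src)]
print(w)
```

j=0: add src[2]='v' → 'v'
j=3: add src[5]='d' → 'vd'
j=6: add src[0]='l' → 'vdl'
j=9: add src[3]='x' → 'vdlx'
j=12: add src[6]='i' → 'vdlxi'
j=15: add src[1]='a' → 'vdlxia'
j=18: add src[4]='v' → 'vdlxiav'
j=21: add src[7]='r' → 'vdlxiavr'

vdlxiavr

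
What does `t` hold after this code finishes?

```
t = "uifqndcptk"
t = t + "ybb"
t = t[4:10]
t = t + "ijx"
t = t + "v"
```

+ 'ybb' → 'uifqndcptkybb'
slice [4:10] → 'ndcptk'
+ 'ijx' → 'ndcptkijx'
+ 'v' → 'ndcptkijxv'

'ndcptkijxv'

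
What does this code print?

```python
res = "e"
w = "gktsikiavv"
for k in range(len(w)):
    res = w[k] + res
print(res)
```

k=0: prepend 'g' → 'ge'
k=1: prepend 'k' → 'kge'
k=2: prepend 't' → 'tkge'
k=3: prepend 's' → 'stkge'
k=4: prepend 'i' → 'istkge'
k=5: prepend 'k' → 'kistkge'
k=6: prepend 'i' → 'ikistkge'
k=7: prepend 'a' → 'aikistkge'
k=8: prepend 'v' → 'vaikistkge'
k=9: prepend 'v' → 'vvaikistkge'

vvaikistkge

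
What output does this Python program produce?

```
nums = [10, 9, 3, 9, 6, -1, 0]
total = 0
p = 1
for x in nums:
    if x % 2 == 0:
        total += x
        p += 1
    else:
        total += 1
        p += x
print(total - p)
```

-4

x=10: even, total = 0+10 = 10; p=2
x=9: not even, total = 10+1 = 11; p=11
x=3: not even, total = 11+1 = 12; p=14
x=9: not even, total = 12+1 = 13; p=23
x=6: even, total = 13+6 = 19; p=24
x=-1: not even, total = 19+1 = 20; p=23
x=0: even, total = 20+0 = 20; p=24
total-p = 20-24 = -4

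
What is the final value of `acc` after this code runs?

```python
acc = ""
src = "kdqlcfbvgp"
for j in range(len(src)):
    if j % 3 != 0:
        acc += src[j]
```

j=0: skip
j=1: add 'd' → 'd'
j=2: add 'q' → 'dq'
j=3: skip
j=4: add 'c' → 'dqc'
j=5: add 'f' → 'dqcf'
j=6: skip
j=7: add 'v' → 'dqcfv'
j=8: add 'g' → 'dqcfvg'
j=9: skip

'dqcfvg'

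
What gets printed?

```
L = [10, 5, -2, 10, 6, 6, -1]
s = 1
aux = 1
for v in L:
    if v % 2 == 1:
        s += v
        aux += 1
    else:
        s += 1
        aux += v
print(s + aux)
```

43

v=10: not odd, s = 1+1 = 2; aux=11
v=5: odd, s = 2+5 = 7; aux=12
v=-2: not odd, s = 7+1 = 8; aux=10
v=10: not odd, s = 8+1 = 9; aux=20
v=6: not odd, s = 9+1 = 10; aux=26
v=6: not odd, s = 10+1 = 11; aux=32
v=-1: odd, s = 11+(-1) = 10; aux=33
s+aux = 10+33 = 43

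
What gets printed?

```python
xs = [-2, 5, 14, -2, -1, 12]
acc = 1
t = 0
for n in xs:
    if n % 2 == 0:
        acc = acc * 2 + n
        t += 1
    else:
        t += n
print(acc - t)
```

56

n=-2: even, acc = 1*2+(-2) = 0; t=1
n=5: not even; t=6
n=14: even, acc = 0*2+14 = 14; t=7
n=-2: even, acc = 14*2+(-2) = 26; t=8
n=-1: not even; t=7
n=12: even, acc = 26*2+12 = 64; t=8
acc-t = 64-8 = 56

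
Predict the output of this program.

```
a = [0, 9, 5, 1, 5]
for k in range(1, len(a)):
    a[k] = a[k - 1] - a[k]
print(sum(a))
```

k=1: a[1] = 0-9 = -9 → [0, -9, 5, 1, 5]
k=2: a[2] = (-9)-5 = -14 → [0, -9, -14, 1, 5]
k=3: a[3] = (-14)-1 = -15 → [0, -9, -14, -15, 5]
k=4: a[4] = (-15)-5 = -20 → [0, -9, -14, -15, -20]
sum = -58

-58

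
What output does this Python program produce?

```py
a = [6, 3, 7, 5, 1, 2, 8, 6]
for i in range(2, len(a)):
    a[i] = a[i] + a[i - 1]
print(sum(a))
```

i=2: a[2] = 7+3 = 10 → [6, 3, 10, 5, 1, 2, 8, 6]
i=3: a[3] = 5+10 = 15 → [6, 3, 10, 15, 1, 2, 8, 6]
i=4: a[4] = 1+15 = 16 → [6, 3, 10, 15, 16, 2, 8, 6]
i=5: a[5] = 2+16 = 18 → [6, 3, 10, 15, 16, 18, 8, 6]
i=6: a[6] = 8+18 = 26 → [6, 3, 10, 15, 16, 18, 26, 6]
i=7: a[7] = 6+26 = 32 → [6, 3, 10, 15, 16, 18, 26, 32]
sum = 126

126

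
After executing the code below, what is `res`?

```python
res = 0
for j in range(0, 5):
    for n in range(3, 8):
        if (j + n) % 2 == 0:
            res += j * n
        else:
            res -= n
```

j=0,n=3: odd sum, res = 0-3 = -3
j=0,n=4: even sum, res = (-3)+0 = -3
j=0,n=5: odd sum, res = (-3)-5 = -8
j=0,n=6: even sum, res = (-8)+0 = -8
j=0,n=7: odd sum, res = (-8)-7 = -15
j=1,n=3: even sum, res = (-15)+3 = -12
j=1,n=4: odd sum, res = (-12)-4 = -16
j=1,n=5: even sum, res = (-16)+5 = -11
j=1,n=6: odd sum, res = (-11)-6 = -17
j=1,n=7: even sum, res = (-17)+7 = -10
j=2,n=3: odd sum, res = (-10)-3 = -13
j=2,n=4: even sum, res = (-13)+8 = -5
j=2,n=5: odd sum, res = (-5)-5 = -10
j=2,n=6: even sum, res = (-10)+12 = 2
j=2,n=7: odd sum, res = 2-7 = -5
j=3,n=3: even sum, res = (-5)+9 = 4
j=3,n=4: odd sum, res = 4-4 = 0
j=3,n=5: even sum, res = 0+15 = 15
j=3,n=6: odd sum, res = 15-6 = 9
j=3,n=7: even sum, res = 9+21 = 30
j=4,n=3: odd sum, res = 30-3 = 27
j=4,n=4: even sum, res = 27+16 = 43
j=4,n=5: odd sum, res = 43-5 = 38
j=4,n=6: even sum, res = 38+24 = 62
j=4,n=7: odd sum, res = 62-7 = 55

55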